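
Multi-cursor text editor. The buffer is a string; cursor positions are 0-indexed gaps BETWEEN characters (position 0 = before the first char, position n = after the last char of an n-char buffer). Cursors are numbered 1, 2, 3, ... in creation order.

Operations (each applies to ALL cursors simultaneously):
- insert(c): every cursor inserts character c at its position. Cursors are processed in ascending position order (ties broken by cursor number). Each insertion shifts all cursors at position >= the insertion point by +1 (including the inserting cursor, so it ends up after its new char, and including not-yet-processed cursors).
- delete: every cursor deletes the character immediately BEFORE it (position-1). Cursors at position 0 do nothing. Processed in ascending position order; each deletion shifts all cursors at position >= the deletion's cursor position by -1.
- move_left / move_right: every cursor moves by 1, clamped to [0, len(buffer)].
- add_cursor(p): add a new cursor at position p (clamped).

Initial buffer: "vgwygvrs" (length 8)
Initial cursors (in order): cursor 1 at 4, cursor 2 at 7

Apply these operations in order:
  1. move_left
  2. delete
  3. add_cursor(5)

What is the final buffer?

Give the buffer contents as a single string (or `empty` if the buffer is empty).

Answer: vgygrs

Derivation:
After op 1 (move_left): buffer="vgwygvrs" (len 8), cursors c1@3 c2@6, authorship ........
After op 2 (delete): buffer="vgygrs" (len 6), cursors c1@2 c2@4, authorship ......
After op 3 (add_cursor(5)): buffer="vgygrs" (len 6), cursors c1@2 c2@4 c3@5, authorship ......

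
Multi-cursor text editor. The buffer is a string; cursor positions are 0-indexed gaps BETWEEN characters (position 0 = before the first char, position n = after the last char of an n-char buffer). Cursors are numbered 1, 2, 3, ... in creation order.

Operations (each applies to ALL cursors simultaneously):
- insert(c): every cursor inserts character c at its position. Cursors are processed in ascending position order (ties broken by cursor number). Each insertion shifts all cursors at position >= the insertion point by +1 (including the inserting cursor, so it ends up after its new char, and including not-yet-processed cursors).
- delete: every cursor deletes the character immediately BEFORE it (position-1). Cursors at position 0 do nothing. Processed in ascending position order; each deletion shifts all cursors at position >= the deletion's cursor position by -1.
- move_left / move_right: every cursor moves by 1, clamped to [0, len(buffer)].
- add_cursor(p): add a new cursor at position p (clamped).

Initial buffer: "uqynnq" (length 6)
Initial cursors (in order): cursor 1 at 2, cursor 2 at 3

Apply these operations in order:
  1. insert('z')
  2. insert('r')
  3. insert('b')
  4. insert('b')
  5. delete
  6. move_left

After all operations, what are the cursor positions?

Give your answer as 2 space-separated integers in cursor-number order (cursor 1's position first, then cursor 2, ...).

After op 1 (insert('z')): buffer="uqzyznnq" (len 8), cursors c1@3 c2@5, authorship ..1.2...
After op 2 (insert('r')): buffer="uqzryzrnnq" (len 10), cursors c1@4 c2@7, authorship ..11.22...
After op 3 (insert('b')): buffer="uqzrbyzrbnnq" (len 12), cursors c1@5 c2@9, authorship ..111.222...
After op 4 (insert('b')): buffer="uqzrbbyzrbbnnq" (len 14), cursors c1@6 c2@11, authorship ..1111.2222...
After op 5 (delete): buffer="uqzrbyzrbnnq" (len 12), cursors c1@5 c2@9, authorship ..111.222...
After op 6 (move_left): buffer="uqzrbyzrbnnq" (len 12), cursors c1@4 c2@8, authorship ..111.222...

Answer: 4 8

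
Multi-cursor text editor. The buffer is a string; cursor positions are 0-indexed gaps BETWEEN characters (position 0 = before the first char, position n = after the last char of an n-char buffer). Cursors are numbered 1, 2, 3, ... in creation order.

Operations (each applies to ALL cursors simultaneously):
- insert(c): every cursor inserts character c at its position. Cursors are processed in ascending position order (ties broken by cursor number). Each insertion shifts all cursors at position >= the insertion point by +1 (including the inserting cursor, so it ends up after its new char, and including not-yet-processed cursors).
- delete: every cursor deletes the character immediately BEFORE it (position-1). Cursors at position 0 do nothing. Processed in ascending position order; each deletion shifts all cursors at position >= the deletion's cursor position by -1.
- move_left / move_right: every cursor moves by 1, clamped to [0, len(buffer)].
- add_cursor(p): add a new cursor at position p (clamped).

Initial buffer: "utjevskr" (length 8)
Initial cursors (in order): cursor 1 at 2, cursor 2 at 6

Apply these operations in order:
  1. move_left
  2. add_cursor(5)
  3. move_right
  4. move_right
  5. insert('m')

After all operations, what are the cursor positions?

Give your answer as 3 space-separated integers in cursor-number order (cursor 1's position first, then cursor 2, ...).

Answer: 4 10 10

Derivation:
After op 1 (move_left): buffer="utjevskr" (len 8), cursors c1@1 c2@5, authorship ........
After op 2 (add_cursor(5)): buffer="utjevskr" (len 8), cursors c1@1 c2@5 c3@5, authorship ........
After op 3 (move_right): buffer="utjevskr" (len 8), cursors c1@2 c2@6 c3@6, authorship ........
After op 4 (move_right): buffer="utjevskr" (len 8), cursors c1@3 c2@7 c3@7, authorship ........
After op 5 (insert('m')): buffer="utjmevskmmr" (len 11), cursors c1@4 c2@10 c3@10, authorship ...1....23.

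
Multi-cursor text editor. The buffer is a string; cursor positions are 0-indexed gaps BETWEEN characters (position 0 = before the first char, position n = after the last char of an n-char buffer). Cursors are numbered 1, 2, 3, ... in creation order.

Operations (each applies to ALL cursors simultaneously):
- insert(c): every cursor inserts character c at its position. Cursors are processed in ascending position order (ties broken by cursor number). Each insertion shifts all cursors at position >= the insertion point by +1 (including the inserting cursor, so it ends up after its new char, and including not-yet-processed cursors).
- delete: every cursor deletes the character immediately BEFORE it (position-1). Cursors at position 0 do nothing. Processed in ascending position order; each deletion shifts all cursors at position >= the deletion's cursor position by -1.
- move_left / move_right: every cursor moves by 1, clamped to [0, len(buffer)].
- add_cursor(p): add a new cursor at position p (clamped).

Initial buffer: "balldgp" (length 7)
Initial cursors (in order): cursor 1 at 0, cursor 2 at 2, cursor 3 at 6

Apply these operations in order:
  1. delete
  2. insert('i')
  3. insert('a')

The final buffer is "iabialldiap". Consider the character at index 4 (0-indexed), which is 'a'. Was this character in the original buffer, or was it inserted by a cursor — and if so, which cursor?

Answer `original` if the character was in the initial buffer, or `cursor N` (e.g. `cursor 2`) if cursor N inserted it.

After op 1 (delete): buffer="blldp" (len 5), cursors c1@0 c2@1 c3@4, authorship .....
After op 2 (insert('i')): buffer="ibilldip" (len 8), cursors c1@1 c2@3 c3@7, authorship 1.2...3.
After op 3 (insert('a')): buffer="iabialldiap" (len 11), cursors c1@2 c2@5 c3@10, authorship 11.22...33.
Authorship (.=original, N=cursor N): 1 1 . 2 2 . . . 3 3 .
Index 4: author = 2

Answer: cursor 2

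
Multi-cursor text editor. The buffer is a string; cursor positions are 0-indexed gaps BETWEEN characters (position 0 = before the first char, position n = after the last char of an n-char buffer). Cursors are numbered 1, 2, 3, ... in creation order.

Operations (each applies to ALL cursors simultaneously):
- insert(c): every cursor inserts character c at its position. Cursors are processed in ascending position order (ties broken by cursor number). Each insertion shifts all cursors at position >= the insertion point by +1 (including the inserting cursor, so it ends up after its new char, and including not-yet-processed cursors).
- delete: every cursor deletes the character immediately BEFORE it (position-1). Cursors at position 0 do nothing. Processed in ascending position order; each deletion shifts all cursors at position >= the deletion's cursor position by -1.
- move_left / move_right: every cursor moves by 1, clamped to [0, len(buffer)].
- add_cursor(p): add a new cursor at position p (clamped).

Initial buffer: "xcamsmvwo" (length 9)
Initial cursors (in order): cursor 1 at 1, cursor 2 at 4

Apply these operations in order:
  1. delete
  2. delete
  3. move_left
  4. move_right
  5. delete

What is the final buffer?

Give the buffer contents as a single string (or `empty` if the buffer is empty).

Answer: smvwo

Derivation:
After op 1 (delete): buffer="casmvwo" (len 7), cursors c1@0 c2@2, authorship .......
After op 2 (delete): buffer="csmvwo" (len 6), cursors c1@0 c2@1, authorship ......
After op 3 (move_left): buffer="csmvwo" (len 6), cursors c1@0 c2@0, authorship ......
After op 4 (move_right): buffer="csmvwo" (len 6), cursors c1@1 c2@1, authorship ......
After op 5 (delete): buffer="smvwo" (len 5), cursors c1@0 c2@0, authorship .....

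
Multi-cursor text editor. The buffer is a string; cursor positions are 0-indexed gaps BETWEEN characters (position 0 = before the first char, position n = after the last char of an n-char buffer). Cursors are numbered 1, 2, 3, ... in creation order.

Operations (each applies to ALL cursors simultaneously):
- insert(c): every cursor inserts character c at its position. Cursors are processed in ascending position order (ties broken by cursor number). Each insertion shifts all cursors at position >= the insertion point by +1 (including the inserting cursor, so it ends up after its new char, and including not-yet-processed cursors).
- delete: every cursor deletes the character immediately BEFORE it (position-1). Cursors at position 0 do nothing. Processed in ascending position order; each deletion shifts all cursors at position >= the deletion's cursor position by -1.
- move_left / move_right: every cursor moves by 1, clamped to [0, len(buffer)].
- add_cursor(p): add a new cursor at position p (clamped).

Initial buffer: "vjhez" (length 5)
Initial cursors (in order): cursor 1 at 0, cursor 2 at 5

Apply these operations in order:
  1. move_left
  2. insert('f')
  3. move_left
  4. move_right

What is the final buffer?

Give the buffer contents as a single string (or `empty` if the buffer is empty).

After op 1 (move_left): buffer="vjhez" (len 5), cursors c1@0 c2@4, authorship .....
After op 2 (insert('f')): buffer="fvjhefz" (len 7), cursors c1@1 c2@6, authorship 1....2.
After op 3 (move_left): buffer="fvjhefz" (len 7), cursors c1@0 c2@5, authorship 1....2.
After op 4 (move_right): buffer="fvjhefz" (len 7), cursors c1@1 c2@6, authorship 1....2.

Answer: fvjhefz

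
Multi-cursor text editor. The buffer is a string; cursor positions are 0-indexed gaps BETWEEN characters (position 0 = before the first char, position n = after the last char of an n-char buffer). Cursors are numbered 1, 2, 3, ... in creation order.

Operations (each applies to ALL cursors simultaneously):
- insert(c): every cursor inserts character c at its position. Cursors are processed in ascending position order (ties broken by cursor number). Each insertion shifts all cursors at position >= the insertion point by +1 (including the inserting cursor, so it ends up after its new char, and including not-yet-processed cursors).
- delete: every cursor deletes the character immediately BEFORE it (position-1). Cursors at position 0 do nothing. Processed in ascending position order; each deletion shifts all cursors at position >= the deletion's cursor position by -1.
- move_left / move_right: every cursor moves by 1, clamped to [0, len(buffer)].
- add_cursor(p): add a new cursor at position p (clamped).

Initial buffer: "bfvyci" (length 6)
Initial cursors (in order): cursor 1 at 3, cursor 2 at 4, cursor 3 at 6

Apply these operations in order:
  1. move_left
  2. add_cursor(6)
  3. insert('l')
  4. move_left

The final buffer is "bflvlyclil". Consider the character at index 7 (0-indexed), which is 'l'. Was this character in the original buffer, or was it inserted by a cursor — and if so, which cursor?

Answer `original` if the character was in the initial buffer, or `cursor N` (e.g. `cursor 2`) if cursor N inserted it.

After op 1 (move_left): buffer="bfvyci" (len 6), cursors c1@2 c2@3 c3@5, authorship ......
After op 2 (add_cursor(6)): buffer="bfvyci" (len 6), cursors c1@2 c2@3 c3@5 c4@6, authorship ......
After op 3 (insert('l')): buffer="bflvlyclil" (len 10), cursors c1@3 c2@5 c3@8 c4@10, authorship ..1.2..3.4
After op 4 (move_left): buffer="bflvlyclil" (len 10), cursors c1@2 c2@4 c3@7 c4@9, authorship ..1.2..3.4
Authorship (.=original, N=cursor N): . . 1 . 2 . . 3 . 4
Index 7: author = 3

Answer: cursor 3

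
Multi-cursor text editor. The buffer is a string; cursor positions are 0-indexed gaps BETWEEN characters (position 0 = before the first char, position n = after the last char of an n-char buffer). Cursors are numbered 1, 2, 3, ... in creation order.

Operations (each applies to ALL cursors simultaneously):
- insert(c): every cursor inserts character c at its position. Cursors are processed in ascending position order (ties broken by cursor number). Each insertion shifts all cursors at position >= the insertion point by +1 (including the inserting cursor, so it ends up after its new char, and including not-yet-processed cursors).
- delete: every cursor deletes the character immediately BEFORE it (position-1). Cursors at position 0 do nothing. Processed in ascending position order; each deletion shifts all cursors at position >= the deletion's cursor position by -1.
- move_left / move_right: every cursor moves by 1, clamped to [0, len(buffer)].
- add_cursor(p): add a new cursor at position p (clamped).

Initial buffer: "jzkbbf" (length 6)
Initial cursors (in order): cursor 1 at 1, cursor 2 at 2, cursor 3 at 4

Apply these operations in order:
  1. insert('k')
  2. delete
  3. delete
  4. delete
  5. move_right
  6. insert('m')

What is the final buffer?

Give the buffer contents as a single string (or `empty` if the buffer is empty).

Answer: bmmmf

Derivation:
After op 1 (insert('k')): buffer="jkzkkbkbf" (len 9), cursors c1@2 c2@4 c3@7, authorship .1.2..3..
After op 2 (delete): buffer="jzkbbf" (len 6), cursors c1@1 c2@2 c3@4, authorship ......
After op 3 (delete): buffer="kbf" (len 3), cursors c1@0 c2@0 c3@1, authorship ...
After op 4 (delete): buffer="bf" (len 2), cursors c1@0 c2@0 c3@0, authorship ..
After op 5 (move_right): buffer="bf" (len 2), cursors c1@1 c2@1 c3@1, authorship ..
After op 6 (insert('m')): buffer="bmmmf" (len 5), cursors c1@4 c2@4 c3@4, authorship .123.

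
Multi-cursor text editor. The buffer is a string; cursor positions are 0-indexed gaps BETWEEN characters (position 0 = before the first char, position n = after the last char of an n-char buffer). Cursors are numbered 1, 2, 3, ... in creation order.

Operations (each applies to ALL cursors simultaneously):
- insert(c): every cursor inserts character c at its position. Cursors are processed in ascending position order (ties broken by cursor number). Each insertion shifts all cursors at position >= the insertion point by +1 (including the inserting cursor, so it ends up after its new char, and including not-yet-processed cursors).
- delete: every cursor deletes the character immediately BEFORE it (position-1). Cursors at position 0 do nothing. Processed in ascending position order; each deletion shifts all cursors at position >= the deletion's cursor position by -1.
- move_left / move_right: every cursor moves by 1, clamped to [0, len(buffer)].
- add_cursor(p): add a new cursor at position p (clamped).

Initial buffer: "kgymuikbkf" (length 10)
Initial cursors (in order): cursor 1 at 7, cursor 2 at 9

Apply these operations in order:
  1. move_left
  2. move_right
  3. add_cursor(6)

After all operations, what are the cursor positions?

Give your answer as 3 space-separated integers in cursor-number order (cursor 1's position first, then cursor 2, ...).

After op 1 (move_left): buffer="kgymuikbkf" (len 10), cursors c1@6 c2@8, authorship ..........
After op 2 (move_right): buffer="kgymuikbkf" (len 10), cursors c1@7 c2@9, authorship ..........
After op 3 (add_cursor(6)): buffer="kgymuikbkf" (len 10), cursors c3@6 c1@7 c2@9, authorship ..........

Answer: 7 9 6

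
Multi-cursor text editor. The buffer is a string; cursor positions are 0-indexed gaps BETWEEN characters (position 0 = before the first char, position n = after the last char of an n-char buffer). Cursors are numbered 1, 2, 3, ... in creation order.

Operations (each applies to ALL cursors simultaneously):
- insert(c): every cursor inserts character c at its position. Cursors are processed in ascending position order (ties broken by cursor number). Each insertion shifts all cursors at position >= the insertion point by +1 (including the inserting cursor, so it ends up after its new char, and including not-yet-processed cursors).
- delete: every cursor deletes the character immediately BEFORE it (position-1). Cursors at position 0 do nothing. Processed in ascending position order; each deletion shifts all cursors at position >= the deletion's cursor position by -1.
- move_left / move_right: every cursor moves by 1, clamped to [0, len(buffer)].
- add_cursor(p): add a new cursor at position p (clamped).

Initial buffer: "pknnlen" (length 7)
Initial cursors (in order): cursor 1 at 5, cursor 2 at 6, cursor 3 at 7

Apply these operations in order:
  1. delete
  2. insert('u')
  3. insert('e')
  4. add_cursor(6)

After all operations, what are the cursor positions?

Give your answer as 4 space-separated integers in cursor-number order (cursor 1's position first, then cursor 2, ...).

After op 1 (delete): buffer="pknn" (len 4), cursors c1@4 c2@4 c3@4, authorship ....
After op 2 (insert('u')): buffer="pknnuuu" (len 7), cursors c1@7 c2@7 c3@7, authorship ....123
After op 3 (insert('e')): buffer="pknnuuueee" (len 10), cursors c1@10 c2@10 c3@10, authorship ....123123
After op 4 (add_cursor(6)): buffer="pknnuuueee" (len 10), cursors c4@6 c1@10 c2@10 c3@10, authorship ....123123

Answer: 10 10 10 6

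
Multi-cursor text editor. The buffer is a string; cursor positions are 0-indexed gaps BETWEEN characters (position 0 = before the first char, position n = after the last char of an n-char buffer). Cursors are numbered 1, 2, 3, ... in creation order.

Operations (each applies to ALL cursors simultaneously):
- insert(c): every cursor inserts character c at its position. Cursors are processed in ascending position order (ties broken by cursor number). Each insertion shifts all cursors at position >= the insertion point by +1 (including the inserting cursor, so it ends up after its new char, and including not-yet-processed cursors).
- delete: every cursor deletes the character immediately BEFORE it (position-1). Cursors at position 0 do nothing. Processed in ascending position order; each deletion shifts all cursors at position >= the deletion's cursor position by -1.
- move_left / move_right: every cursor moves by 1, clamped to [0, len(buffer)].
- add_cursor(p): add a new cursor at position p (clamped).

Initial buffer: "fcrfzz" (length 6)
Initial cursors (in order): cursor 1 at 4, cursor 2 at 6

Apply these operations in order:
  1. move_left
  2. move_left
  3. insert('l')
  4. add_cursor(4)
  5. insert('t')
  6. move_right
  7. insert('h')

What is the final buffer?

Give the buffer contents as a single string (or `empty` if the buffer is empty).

Answer: fcltrhtfhltzhz

Derivation:
After op 1 (move_left): buffer="fcrfzz" (len 6), cursors c1@3 c2@5, authorship ......
After op 2 (move_left): buffer="fcrfzz" (len 6), cursors c1@2 c2@4, authorship ......
After op 3 (insert('l')): buffer="fclrflzz" (len 8), cursors c1@3 c2@6, authorship ..1..2..
After op 4 (add_cursor(4)): buffer="fclrflzz" (len 8), cursors c1@3 c3@4 c2@6, authorship ..1..2..
After op 5 (insert('t')): buffer="fcltrtfltzz" (len 11), cursors c1@4 c3@6 c2@9, authorship ..11.3.22..
After op 6 (move_right): buffer="fcltrtfltzz" (len 11), cursors c1@5 c3@7 c2@10, authorship ..11.3.22..
After op 7 (insert('h')): buffer="fcltrhtfhltzhz" (len 14), cursors c1@6 c3@9 c2@13, authorship ..11.13.322.2.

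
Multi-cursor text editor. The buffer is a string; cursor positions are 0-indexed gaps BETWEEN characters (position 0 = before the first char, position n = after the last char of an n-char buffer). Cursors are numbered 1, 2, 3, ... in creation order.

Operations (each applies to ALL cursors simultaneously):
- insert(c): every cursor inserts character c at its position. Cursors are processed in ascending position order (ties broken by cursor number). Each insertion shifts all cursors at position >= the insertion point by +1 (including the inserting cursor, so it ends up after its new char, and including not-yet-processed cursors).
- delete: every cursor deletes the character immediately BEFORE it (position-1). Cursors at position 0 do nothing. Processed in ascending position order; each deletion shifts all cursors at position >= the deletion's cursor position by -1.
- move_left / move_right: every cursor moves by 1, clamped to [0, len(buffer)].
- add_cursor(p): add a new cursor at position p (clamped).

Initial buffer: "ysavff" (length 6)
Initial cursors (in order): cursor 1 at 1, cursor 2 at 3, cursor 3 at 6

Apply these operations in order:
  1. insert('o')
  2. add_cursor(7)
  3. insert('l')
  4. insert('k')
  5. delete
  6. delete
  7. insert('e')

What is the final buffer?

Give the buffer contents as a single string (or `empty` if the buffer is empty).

After op 1 (insert('o')): buffer="yosaovffo" (len 9), cursors c1@2 c2@5 c3@9, authorship .1..2...3
After op 2 (add_cursor(7)): buffer="yosaovffo" (len 9), cursors c1@2 c2@5 c4@7 c3@9, authorship .1..2...3
After op 3 (insert('l')): buffer="yolsaolvflfol" (len 13), cursors c1@3 c2@7 c4@10 c3@13, authorship .11..22..4.33
After op 4 (insert('k')): buffer="yolksaolkvflkfolk" (len 17), cursors c1@4 c2@9 c4@13 c3@17, authorship .111..222..44.333
After op 5 (delete): buffer="yolsaolvflfol" (len 13), cursors c1@3 c2@7 c4@10 c3@13, authorship .11..22..4.33
After op 6 (delete): buffer="yosaovffo" (len 9), cursors c1@2 c2@5 c4@7 c3@9, authorship .1..2...3
After op 7 (insert('e')): buffer="yoesaoevfefoe" (len 13), cursors c1@3 c2@7 c4@10 c3@13, authorship .11..22..4.33

Answer: yoesaoevfefoe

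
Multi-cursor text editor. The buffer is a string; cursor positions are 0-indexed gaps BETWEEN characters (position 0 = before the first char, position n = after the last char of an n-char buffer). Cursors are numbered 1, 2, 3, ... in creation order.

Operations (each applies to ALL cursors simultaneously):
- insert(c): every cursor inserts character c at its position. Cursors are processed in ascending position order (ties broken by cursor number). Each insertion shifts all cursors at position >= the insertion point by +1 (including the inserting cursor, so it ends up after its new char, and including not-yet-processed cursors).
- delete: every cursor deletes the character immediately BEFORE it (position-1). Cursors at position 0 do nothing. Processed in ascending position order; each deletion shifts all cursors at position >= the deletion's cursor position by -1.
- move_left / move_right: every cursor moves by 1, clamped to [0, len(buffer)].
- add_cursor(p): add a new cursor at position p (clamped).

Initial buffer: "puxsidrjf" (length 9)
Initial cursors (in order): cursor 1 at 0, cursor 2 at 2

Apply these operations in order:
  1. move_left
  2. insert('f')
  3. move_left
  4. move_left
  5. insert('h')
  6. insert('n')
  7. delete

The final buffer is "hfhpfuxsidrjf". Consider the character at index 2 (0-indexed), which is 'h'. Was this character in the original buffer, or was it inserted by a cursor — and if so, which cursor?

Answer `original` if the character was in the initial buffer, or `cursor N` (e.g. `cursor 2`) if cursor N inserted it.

Answer: cursor 2

Derivation:
After op 1 (move_left): buffer="puxsidrjf" (len 9), cursors c1@0 c2@1, authorship .........
After op 2 (insert('f')): buffer="fpfuxsidrjf" (len 11), cursors c1@1 c2@3, authorship 1.2........
After op 3 (move_left): buffer="fpfuxsidrjf" (len 11), cursors c1@0 c2@2, authorship 1.2........
After op 4 (move_left): buffer="fpfuxsidrjf" (len 11), cursors c1@0 c2@1, authorship 1.2........
After op 5 (insert('h')): buffer="hfhpfuxsidrjf" (len 13), cursors c1@1 c2@3, authorship 112.2........
After op 6 (insert('n')): buffer="hnfhnpfuxsidrjf" (len 15), cursors c1@2 c2@5, authorship 11122.2........
After op 7 (delete): buffer="hfhpfuxsidrjf" (len 13), cursors c1@1 c2@3, authorship 112.2........
Authorship (.=original, N=cursor N): 1 1 2 . 2 . . . . . . . .
Index 2: author = 2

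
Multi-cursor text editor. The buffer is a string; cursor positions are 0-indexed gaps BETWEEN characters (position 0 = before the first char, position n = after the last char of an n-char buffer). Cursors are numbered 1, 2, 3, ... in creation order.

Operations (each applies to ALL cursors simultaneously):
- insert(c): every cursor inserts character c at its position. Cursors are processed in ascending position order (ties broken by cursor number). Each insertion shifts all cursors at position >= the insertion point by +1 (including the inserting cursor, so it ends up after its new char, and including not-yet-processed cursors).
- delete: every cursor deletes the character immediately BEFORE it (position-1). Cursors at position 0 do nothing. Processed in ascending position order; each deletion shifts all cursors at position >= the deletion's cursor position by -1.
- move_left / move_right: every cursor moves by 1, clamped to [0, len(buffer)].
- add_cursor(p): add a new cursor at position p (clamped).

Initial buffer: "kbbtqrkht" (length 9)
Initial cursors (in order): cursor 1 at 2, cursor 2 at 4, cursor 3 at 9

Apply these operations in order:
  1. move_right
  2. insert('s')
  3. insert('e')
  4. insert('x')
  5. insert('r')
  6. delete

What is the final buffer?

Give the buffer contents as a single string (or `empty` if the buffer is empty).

Answer: kbbsextqsexrkhtsex

Derivation:
After op 1 (move_right): buffer="kbbtqrkht" (len 9), cursors c1@3 c2@5 c3@9, authorship .........
After op 2 (insert('s')): buffer="kbbstqsrkhts" (len 12), cursors c1@4 c2@7 c3@12, authorship ...1..2....3
After op 3 (insert('e')): buffer="kbbsetqserkhtse" (len 15), cursors c1@5 c2@9 c3@15, authorship ...11..22....33
After op 4 (insert('x')): buffer="kbbsextqsexrkhtsex" (len 18), cursors c1@6 c2@11 c3@18, authorship ...111..222....333
After op 5 (insert('r')): buffer="kbbsexrtqsexrrkhtsexr" (len 21), cursors c1@7 c2@13 c3@21, authorship ...1111..2222....3333
After op 6 (delete): buffer="kbbsextqsexrkhtsex" (len 18), cursors c1@6 c2@11 c3@18, authorship ...111..222....333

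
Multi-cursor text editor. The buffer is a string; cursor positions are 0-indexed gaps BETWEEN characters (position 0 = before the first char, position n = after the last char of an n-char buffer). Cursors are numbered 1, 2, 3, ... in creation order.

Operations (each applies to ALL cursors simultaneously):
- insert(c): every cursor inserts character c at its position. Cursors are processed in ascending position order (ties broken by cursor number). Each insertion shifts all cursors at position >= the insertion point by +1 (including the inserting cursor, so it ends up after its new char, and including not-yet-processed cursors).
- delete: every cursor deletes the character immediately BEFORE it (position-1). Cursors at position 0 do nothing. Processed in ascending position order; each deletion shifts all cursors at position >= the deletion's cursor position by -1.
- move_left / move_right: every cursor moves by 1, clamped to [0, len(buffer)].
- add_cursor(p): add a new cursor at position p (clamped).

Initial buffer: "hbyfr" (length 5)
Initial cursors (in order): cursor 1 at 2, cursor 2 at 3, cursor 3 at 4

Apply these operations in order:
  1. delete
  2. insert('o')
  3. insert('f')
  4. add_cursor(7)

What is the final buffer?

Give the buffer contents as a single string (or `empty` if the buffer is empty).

After op 1 (delete): buffer="hr" (len 2), cursors c1@1 c2@1 c3@1, authorship ..
After op 2 (insert('o')): buffer="hooor" (len 5), cursors c1@4 c2@4 c3@4, authorship .123.
After op 3 (insert('f')): buffer="hooofffr" (len 8), cursors c1@7 c2@7 c3@7, authorship .123123.
After op 4 (add_cursor(7)): buffer="hooofffr" (len 8), cursors c1@7 c2@7 c3@7 c4@7, authorship .123123.

Answer: hooofffr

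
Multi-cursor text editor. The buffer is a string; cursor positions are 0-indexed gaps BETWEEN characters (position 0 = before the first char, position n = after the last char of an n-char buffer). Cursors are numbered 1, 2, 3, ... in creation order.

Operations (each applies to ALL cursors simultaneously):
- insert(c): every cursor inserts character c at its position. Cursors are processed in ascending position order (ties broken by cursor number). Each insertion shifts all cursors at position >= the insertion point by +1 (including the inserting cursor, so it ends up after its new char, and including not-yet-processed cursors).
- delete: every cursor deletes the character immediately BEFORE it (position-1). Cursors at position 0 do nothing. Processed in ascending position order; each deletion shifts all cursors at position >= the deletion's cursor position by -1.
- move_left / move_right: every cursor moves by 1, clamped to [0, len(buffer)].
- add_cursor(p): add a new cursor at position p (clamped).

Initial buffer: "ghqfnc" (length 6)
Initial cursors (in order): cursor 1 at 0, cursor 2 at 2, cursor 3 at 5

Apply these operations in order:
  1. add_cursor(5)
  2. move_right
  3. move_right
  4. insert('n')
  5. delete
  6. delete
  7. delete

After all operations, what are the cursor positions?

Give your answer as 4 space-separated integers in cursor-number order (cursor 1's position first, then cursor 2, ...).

Answer: 0 0 0 0

Derivation:
After op 1 (add_cursor(5)): buffer="ghqfnc" (len 6), cursors c1@0 c2@2 c3@5 c4@5, authorship ......
After op 2 (move_right): buffer="ghqfnc" (len 6), cursors c1@1 c2@3 c3@6 c4@6, authorship ......
After op 3 (move_right): buffer="ghqfnc" (len 6), cursors c1@2 c2@4 c3@6 c4@6, authorship ......
After op 4 (insert('n')): buffer="ghnqfnncnn" (len 10), cursors c1@3 c2@6 c3@10 c4@10, authorship ..1..2..34
After op 5 (delete): buffer="ghqfnc" (len 6), cursors c1@2 c2@4 c3@6 c4@6, authorship ......
After op 6 (delete): buffer="gq" (len 2), cursors c1@1 c2@2 c3@2 c4@2, authorship ..
After op 7 (delete): buffer="" (len 0), cursors c1@0 c2@0 c3@0 c4@0, authorship 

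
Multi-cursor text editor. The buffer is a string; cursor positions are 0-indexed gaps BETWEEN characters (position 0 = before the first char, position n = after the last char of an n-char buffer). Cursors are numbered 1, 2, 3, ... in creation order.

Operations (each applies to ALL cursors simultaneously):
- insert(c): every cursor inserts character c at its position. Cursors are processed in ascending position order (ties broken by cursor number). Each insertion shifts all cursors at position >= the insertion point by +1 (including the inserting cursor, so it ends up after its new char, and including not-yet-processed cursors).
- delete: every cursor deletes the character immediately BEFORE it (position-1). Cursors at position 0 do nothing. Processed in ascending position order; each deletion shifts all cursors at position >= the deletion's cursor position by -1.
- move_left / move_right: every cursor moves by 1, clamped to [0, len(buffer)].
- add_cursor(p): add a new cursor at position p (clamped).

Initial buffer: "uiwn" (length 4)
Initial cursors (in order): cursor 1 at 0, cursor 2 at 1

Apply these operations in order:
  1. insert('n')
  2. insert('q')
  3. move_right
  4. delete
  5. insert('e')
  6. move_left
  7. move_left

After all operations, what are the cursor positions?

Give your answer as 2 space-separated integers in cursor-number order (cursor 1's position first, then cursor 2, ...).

Answer: 1 4

Derivation:
After op 1 (insert('n')): buffer="nuniwn" (len 6), cursors c1@1 c2@3, authorship 1.2...
After op 2 (insert('q')): buffer="nqunqiwn" (len 8), cursors c1@2 c2@5, authorship 11.22...
After op 3 (move_right): buffer="nqunqiwn" (len 8), cursors c1@3 c2@6, authorship 11.22...
After op 4 (delete): buffer="nqnqwn" (len 6), cursors c1@2 c2@4, authorship 1122..
After op 5 (insert('e')): buffer="nqenqewn" (len 8), cursors c1@3 c2@6, authorship 111222..
After op 6 (move_left): buffer="nqenqewn" (len 8), cursors c1@2 c2@5, authorship 111222..
After op 7 (move_left): buffer="nqenqewn" (len 8), cursors c1@1 c2@4, authorship 111222..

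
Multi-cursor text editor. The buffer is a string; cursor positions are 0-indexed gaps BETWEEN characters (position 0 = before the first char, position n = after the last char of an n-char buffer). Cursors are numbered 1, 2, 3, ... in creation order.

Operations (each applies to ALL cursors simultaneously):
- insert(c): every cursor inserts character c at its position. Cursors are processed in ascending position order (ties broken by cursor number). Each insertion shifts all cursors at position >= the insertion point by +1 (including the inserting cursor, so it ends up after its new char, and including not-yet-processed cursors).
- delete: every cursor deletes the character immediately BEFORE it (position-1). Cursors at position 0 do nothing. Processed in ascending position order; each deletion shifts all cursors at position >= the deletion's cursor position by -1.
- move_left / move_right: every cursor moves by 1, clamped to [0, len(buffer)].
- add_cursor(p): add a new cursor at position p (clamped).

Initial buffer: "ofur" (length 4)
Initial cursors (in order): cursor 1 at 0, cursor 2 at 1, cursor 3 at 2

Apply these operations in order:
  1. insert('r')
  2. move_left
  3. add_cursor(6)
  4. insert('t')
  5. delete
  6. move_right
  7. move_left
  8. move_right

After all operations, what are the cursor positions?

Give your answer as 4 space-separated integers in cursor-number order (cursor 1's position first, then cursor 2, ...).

After op 1 (insert('r')): buffer="rorfrur" (len 7), cursors c1@1 c2@3 c3@5, authorship 1.2.3..
After op 2 (move_left): buffer="rorfrur" (len 7), cursors c1@0 c2@2 c3@4, authorship 1.2.3..
After op 3 (add_cursor(6)): buffer="rorfrur" (len 7), cursors c1@0 c2@2 c3@4 c4@6, authorship 1.2.3..
After op 4 (insert('t')): buffer="trotrftrutr" (len 11), cursors c1@1 c2@4 c3@7 c4@10, authorship 11.22.33.4.
After op 5 (delete): buffer="rorfrur" (len 7), cursors c1@0 c2@2 c3@4 c4@6, authorship 1.2.3..
After op 6 (move_right): buffer="rorfrur" (len 7), cursors c1@1 c2@3 c3@5 c4@7, authorship 1.2.3..
After op 7 (move_left): buffer="rorfrur" (len 7), cursors c1@0 c2@2 c3@4 c4@6, authorship 1.2.3..
After op 8 (move_right): buffer="rorfrur" (len 7), cursors c1@1 c2@3 c3@5 c4@7, authorship 1.2.3..

Answer: 1 3 5 7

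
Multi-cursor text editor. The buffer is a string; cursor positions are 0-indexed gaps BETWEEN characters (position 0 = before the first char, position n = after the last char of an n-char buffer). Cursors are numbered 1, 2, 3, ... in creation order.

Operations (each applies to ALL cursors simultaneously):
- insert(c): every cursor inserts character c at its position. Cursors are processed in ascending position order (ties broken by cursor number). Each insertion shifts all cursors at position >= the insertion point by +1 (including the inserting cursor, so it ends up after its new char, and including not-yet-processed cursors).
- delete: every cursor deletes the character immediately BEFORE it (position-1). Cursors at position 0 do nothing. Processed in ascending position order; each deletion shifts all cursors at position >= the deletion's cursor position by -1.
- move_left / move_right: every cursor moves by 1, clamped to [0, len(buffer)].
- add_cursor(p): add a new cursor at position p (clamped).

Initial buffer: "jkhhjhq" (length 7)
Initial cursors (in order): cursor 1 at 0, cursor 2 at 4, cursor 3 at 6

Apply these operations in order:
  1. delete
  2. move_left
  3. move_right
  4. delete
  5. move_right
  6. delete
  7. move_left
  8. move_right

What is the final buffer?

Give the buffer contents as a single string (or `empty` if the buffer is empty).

Answer: empty

Derivation:
After op 1 (delete): buffer="jkhjq" (len 5), cursors c1@0 c2@3 c3@4, authorship .....
After op 2 (move_left): buffer="jkhjq" (len 5), cursors c1@0 c2@2 c3@3, authorship .....
After op 3 (move_right): buffer="jkhjq" (len 5), cursors c1@1 c2@3 c3@4, authorship .....
After op 4 (delete): buffer="kq" (len 2), cursors c1@0 c2@1 c3@1, authorship ..
After op 5 (move_right): buffer="kq" (len 2), cursors c1@1 c2@2 c3@2, authorship ..
After op 6 (delete): buffer="" (len 0), cursors c1@0 c2@0 c3@0, authorship 
After op 7 (move_left): buffer="" (len 0), cursors c1@0 c2@0 c3@0, authorship 
After op 8 (move_right): buffer="" (len 0), cursors c1@0 c2@0 c3@0, authorship 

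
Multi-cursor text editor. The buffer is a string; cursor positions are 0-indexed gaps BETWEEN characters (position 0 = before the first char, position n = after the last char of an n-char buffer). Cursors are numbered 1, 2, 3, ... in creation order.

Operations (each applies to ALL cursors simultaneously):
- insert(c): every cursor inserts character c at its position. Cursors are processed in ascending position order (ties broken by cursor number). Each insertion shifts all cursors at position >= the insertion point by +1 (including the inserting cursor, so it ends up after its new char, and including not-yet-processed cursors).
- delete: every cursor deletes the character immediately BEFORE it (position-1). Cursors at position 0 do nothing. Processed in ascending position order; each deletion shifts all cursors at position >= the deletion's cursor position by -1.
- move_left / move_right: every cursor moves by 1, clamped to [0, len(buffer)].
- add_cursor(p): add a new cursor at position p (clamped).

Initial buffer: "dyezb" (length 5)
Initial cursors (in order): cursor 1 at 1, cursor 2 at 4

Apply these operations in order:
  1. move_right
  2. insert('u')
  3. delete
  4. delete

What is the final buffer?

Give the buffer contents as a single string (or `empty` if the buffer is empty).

Answer: dez

Derivation:
After op 1 (move_right): buffer="dyezb" (len 5), cursors c1@2 c2@5, authorship .....
After op 2 (insert('u')): buffer="dyuezbu" (len 7), cursors c1@3 c2@7, authorship ..1...2
After op 3 (delete): buffer="dyezb" (len 5), cursors c1@2 c2@5, authorship .....
After op 4 (delete): buffer="dez" (len 3), cursors c1@1 c2@3, authorship ...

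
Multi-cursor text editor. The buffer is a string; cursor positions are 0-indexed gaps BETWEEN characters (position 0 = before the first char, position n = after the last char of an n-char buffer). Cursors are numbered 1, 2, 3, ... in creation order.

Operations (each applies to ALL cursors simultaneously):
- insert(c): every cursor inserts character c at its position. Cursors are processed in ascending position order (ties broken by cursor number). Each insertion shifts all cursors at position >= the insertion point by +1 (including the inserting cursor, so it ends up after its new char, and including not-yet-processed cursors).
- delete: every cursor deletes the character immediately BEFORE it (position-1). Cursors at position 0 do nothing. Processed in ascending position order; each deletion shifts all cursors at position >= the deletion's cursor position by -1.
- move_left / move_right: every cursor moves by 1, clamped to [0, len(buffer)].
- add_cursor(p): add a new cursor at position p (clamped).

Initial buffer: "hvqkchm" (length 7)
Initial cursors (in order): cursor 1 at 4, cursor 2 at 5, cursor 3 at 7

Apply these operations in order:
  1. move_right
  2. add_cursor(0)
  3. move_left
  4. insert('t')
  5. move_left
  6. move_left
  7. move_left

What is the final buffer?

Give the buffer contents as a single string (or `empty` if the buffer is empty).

Answer: thvqktcthtm

Derivation:
After op 1 (move_right): buffer="hvqkchm" (len 7), cursors c1@5 c2@6 c3@7, authorship .......
After op 2 (add_cursor(0)): buffer="hvqkchm" (len 7), cursors c4@0 c1@5 c2@6 c3@7, authorship .......
After op 3 (move_left): buffer="hvqkchm" (len 7), cursors c4@0 c1@4 c2@5 c3@6, authorship .......
After op 4 (insert('t')): buffer="thvqktcthtm" (len 11), cursors c4@1 c1@6 c2@8 c3@10, authorship 4....1.2.3.
After op 5 (move_left): buffer="thvqktcthtm" (len 11), cursors c4@0 c1@5 c2@7 c3@9, authorship 4....1.2.3.
After op 6 (move_left): buffer="thvqktcthtm" (len 11), cursors c4@0 c1@4 c2@6 c3@8, authorship 4....1.2.3.
After op 7 (move_left): buffer="thvqktcthtm" (len 11), cursors c4@0 c1@3 c2@5 c3@7, authorship 4....1.2.3.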